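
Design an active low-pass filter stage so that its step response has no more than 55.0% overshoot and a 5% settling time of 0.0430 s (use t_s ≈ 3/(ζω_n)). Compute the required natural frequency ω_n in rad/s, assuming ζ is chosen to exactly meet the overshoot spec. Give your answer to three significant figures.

ω_n ≈ 373 rad/s

From %OS = 100·exp(−πζ/√(1−ζ²)), invert to get ζ = −ln(OS)/√(π² + ln²(OS)) with OS = 0.550.
−ln 0.550 = 0.5978, so ζ = 0.5978/√(π² + 0.3574) = 0.187.
From t_s ≈ 3/(ζω_n): ω_n = 3/(ζ·t_s) = 3/(0.187·0.0430) = 373 rad/s.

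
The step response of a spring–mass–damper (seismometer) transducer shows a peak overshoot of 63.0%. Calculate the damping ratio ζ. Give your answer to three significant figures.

ζ ≈ 0.146

ζ = −ln(OS)/√(π² + (ln OS)²). With OS = 0.630, ln OS = −0.4620 and ζ = 0.4620/3.175 = 0.146.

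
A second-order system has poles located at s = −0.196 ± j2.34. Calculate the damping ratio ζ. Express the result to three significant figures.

ζ ≈ 0.0835

With σ = 0.196, ω_d = 2.34: ω_n = √(σ²+ω_d²) = 2.35 rad/s, ζ = σ/ω_n = 0.0835.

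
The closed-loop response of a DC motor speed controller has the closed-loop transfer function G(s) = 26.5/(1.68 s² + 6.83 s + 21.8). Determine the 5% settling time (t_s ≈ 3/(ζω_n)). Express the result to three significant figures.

Dividing through by 1.68: denominator becomes s² + 4.065 s + 12.98.
So ω_n = √12.98 = 3.60 rad/s and ζ = 4.065/(2·3.60) = 0.564.
t_s ≈ 3/(ζω_n) = 1.48 s.

t_s ≈ 1.48 s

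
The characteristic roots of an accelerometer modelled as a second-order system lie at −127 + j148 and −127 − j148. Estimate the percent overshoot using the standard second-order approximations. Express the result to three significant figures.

The poles are at −σ ± jω_d with σ = 127 and ω_d = 148, so ω_n = √(σ²+ω_d²) = 195 rad/s and ζ = σ/ω_n = 0.651.
Overshoot: exp(−π·0.651/√(1−0.651²)) = 0.0675, i.e. 6.75%.

%OS ≈ 6.75%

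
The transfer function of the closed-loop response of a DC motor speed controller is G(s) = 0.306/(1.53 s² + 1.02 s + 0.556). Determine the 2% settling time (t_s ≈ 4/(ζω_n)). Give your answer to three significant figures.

Dividing through by 1.53: denominator becomes s² + 0.6667 s + 0.3634.
So ω_n = √0.3634 = 0.603 rad/s and ζ = 0.6667/(2·0.603) = 0.553.
t_s ≈ 4/(ζω_n) = 12.0 s.

t_s ≈ 12.0 s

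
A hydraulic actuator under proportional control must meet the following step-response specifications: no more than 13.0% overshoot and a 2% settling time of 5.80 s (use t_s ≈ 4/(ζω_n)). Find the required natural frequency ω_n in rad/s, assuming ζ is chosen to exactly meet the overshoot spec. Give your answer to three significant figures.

From %OS = 100·exp(−πζ/√(1−ζ²)), invert to get ζ = −ln(OS)/√(π² + ln²(OS)) with OS = 0.130.
−ln 0.130 = 2.040, so ζ = 2.040/√(π² + 4.163) = 0.545.
From t_s ≈ 4/(ζω_n): ω_n = 4/(ζ·t_s) = 4/(0.545·5.80) = 1.27 rad/s.

ω_n ≈ 1.27 rad/s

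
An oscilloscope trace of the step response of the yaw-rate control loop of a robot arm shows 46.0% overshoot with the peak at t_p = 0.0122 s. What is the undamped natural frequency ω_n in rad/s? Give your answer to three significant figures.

From the overshoot, ζ = −ln(OS)/√(π²+ln²(OS)) = 0.240.
From t_p = π/ω_d, ω_d = π/0.0122 = 258 rad/s, so ω_n = ω_d/√(1−ζ²) = 265 rad/s.

ω_n ≈ 265 rad/s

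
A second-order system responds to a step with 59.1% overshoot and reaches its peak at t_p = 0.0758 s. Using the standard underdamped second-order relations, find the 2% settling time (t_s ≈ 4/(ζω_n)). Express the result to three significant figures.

ζ from %OS: ζ = |ln 0.591|/√(π²+ln²0.591) = 0.165.
t_p = π/ω_d ⇒ ω_d = 41.4 rad/s; then ω_n = ω_d/√(1−ζ²) = 42.0 rad/s.
t_s ≈ 4/(ζω_n) = 4/(0.165·42.0) = 0.576 s.

t_s ≈ 0.576 s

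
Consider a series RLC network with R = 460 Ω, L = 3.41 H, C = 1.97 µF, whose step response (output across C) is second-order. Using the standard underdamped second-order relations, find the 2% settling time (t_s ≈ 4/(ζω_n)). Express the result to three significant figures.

For a series RLC circuit (capacitor voltage as output), ω_n = 1/√(LC) = 1/√(3.41 H · 1.97 µF) = 386 rad/s.
ζ = (R/2)·√(C/L) = (460/2)·√(1.97 µF/3.41 H) = 0.175.
t_s ≈ 4/(ζω_n) = 0.0593 s.

t_s ≈ 0.0593 s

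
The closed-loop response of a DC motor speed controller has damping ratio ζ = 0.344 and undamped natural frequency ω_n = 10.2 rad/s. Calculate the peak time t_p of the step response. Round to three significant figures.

t_p ≈ 0.328 s

The damped frequency is ω_d = ω_n√(1−ζ²) = 10.2·√(1−0.118) = 9.58 rad/s.
Peak time t_p = π/ω_d = π/9.58 = 0.328 s.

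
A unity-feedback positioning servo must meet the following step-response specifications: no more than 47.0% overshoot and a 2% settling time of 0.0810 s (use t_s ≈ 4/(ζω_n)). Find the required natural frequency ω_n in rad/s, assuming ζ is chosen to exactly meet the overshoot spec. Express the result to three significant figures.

ω_n ≈ 211 rad/s

ζ = −ln(OS)/√(π² + (ln OS)²). With OS = 0.470, ln OS = −0.7550 and ζ = 0.7550/3.231 = 0.234.
From t_s ≈ 4/(ζω_n): ω_n = 4/(ζ·t_s) = 4/(0.234·0.0810) = 211 rad/s.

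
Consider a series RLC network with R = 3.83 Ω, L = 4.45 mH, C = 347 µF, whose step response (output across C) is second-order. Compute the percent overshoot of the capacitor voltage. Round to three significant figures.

For a series RLC circuit (capacitor voltage as output), ω_n = 1/√(LC) = 1/√(4.45 mH · 347 µF) = 805 rad/s.
ζ = (R/2)·√(C/L) = (3.83/2)·√(347 µF/4.45 mH) = 0.535.
%OS = 100 e^{−πζ/√(1−ζ²)} with ζ = 0.535 gives 13.7%.

%OS ≈ 13.7%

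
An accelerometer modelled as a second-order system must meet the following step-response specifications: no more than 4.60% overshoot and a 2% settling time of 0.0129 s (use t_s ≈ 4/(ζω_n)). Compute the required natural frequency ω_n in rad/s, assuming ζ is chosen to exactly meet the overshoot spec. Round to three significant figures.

ω_n ≈ 443 rad/s

ζ = −ln(OS)/√(π² + (ln OS)²). With OS = 0.0460, ln OS = −3.079 and ζ = 3.079/4.399 = 0.700.
Then ω_n = 4/(ζ t_s) = 4/(0.700 × 0.0129) = 443 rad/s.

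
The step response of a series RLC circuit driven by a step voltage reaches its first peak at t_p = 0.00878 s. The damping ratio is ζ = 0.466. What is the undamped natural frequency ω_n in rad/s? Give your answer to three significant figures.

ω_n ≈ 404 rad/s

Peak time t_p = π/ω_d, so ω_d = π/t_p = π/0.00878 = 358 rad/s.
ω_n = ω_d/√(1−ζ²) = 358/√0.783 = 404 rad/s.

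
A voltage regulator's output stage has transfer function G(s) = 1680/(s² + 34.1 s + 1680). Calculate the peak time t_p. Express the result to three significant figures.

Matching coefficients with s² + 2ζω_n s + ω_n² gives ω_n² = 1680 ⇒ ω_n = 41.0 rad/s, and ζ = 34.1/(2ω_n) = 0.416.
ω_d = ω_n√(1−ζ²) = 37.3 rad/s. Then t_p = π/ω_d = 0.0843 s.

t_p ≈ 0.0843 s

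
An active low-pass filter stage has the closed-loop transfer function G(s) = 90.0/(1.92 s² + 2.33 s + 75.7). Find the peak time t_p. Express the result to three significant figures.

Dividing through by 1.92: denominator becomes s² + 1.214 s + 39.43.
So ω_n = √39.43 = 6.28 rad/s and ζ = 1.214/(2·6.28) = 0.0966.
The damped frequency ω_d = ω_n√(1−ζ²) = 6.25 rad/s. t_p = π/ω_d = 0.503 s.

t_p ≈ 0.503 s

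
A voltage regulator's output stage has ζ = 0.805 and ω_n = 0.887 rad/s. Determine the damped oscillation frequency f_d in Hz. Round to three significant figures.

ω_d = ω_n√(1−ζ²) = 0.887·√0.352 = 0.526 rad/s.
f_d = ω_d/(2π) = 0.0838 Hz.

f_d ≈ 0.0838 Hz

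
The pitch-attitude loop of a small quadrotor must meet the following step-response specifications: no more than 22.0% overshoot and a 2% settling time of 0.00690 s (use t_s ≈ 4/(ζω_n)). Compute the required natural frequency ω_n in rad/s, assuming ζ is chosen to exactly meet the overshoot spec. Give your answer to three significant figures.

ω_n ≈ 1340 rad/s

Inverting the overshoot relation: ζ = |ln 0.220|/√(π² + ln²0.220) = 0.434.
Then ω_n = 4/(ζ t_s) = 4/(0.434 × 0.00690) = 1340 rad/s.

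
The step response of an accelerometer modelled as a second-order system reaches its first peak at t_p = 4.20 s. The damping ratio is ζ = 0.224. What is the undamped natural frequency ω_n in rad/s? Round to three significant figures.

Peak time t_p = π/ω_d, so ω_d = π/t_p = π/4.20 = 0.748 rad/s.
ω_n = ω_d/√(1−ζ²) = 0.748/√0.950 = 0.768 rad/s.

ω_n ≈ 0.768 rad/s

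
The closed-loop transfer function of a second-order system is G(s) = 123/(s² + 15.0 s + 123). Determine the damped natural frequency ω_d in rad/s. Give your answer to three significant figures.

ω_d ≈ 8.17 rad/s

ω_n = √123 = 11.1 rad/s; ζ = 15.0/(2·11.1) = 0.676.
ω_d = 11.1·√(1 − 0.676²) = 8.17 rad/s.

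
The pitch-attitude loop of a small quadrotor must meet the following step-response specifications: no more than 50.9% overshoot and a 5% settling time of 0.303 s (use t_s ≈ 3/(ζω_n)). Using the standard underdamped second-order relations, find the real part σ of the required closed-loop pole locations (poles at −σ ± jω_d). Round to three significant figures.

The settling-time spec alone fixes σ = ζω_n = 3/t_s = 3/0.303 = 9.90.
(Overshoot then fixes ζ = 0.210 and hence ω_d = σ·√(1−ζ²)/ζ = 46.1 rad/s.)

σ ≈ 9.90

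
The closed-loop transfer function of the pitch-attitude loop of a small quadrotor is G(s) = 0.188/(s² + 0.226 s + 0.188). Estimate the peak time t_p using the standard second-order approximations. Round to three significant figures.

Comparing the denominator to s² + 2ζω_n s + ω_n²: ω_n = √0.188 = 0.434 rad/s, and 2ζω_n = 0.226 so ζ = 0.226/(2·0.434) = 0.261.
The damped frequency ω_d = ω_n√(1−ζ²) = 0.419 rad/s. Then t_p = π/ω_d = 7.50 s.

t_p ≈ 7.50 s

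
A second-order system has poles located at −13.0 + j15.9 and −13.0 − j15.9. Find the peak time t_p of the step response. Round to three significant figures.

t_p ≈ 0.198 s

t_p = π/ω_d with ω_d = 15.9 (the imaginary part), so t_p = 0.198 s.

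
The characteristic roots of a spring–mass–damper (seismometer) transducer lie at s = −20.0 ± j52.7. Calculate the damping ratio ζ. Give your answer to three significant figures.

ζ ≈ 0.355

With σ = 20.0, ω_d = 52.7: ω_n = √(σ²+ω_d²) = 56.4 rad/s, ζ = σ/ω_n = 0.355.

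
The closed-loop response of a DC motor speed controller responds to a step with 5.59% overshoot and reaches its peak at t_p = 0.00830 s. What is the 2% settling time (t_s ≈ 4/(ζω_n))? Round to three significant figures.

ζ from %OS: ζ = |ln 0.0559|/√(π²+ln²0.0559) = 0.676.
t_p = π/ω_d ⇒ ω_d = 379 rad/s; then ω_n = ω_d/√(1−ζ²) = 514 rad/s.
t_s ≈ 4/(ζω_n) = 4/(0.676·514) = 0.0115 s.

t_s ≈ 0.0115 s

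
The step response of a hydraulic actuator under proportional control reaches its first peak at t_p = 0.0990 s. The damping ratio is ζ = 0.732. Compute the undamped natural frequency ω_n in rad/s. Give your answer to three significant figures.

ω_n ≈ 46.6 rad/s

Peak time t_p = π/ω_d, so ω_d = π/t_p = π/0.0990 = 31.7 rad/s.
ω_n = ω_d/√(1−ζ²) = 31.7/√0.464 = 46.6 rad/s.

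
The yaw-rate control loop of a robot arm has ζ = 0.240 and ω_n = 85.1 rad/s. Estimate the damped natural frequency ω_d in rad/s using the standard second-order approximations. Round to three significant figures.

ω_d = ω_n√(1−ζ²) = 85.1·√0.942 = 82.6 rad/s.

ω_d ≈ 82.6 rad/s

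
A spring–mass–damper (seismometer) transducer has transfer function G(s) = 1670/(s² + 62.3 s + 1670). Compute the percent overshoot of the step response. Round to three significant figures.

ω_n = √1670 = 40.9 rad/s; ζ = 62.3/(2·40.9) = 0.762.
%OS = 100 e^{−πζ/√(1−ζ²)} with ζ = 0.762 gives 2.47%.

%OS ≈ 2.47%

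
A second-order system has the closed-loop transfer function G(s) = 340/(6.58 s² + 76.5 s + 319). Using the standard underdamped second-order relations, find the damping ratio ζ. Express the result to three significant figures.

ζ ≈ 0.835

Dividing through by 6.58: denominator becomes s² + 11.63 s + 48.48.
So ω_n = √48.48 = 6.96 rad/s and ζ = 11.63/(2·6.96) = 0.835.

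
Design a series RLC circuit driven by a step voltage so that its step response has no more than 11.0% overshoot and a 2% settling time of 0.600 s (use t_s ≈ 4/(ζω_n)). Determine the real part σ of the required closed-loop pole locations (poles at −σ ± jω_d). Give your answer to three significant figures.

σ ≈ 6.67

The settling-time spec alone fixes σ = ζω_n = 4/t_s = 4/0.600 = 6.67.
(Overshoot then fixes ζ = 0.575 and hence ω_d = σ·√(1−ζ²)/ζ = 9.49 rad/s.)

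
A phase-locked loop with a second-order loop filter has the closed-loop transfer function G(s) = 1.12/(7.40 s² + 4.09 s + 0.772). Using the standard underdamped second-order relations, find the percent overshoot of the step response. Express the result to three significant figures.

Dividing through by 7.40: denominator becomes s² + 0.5527 s + 0.1043.
So ω_n = √0.1043 = 0.323 rad/s and ζ = 0.5527/(2·0.323) = 0.856.
%OS = 100·exp(−πζ/√(1−ζ²)) = 0.556%.

%OS ≈ 0.556%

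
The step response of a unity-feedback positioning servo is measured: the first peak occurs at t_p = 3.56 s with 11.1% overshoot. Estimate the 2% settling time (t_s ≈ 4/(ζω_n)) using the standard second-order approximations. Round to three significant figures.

t_s ≈ 6.48 s

The overshoot fixes ζ = −ln(OS)/√(π²+ln²(OS)) = 0.573.
From t_p = π/ω_d, ω_d = π/3.56 = 0.882 rad/s, so ω_n = ω_d/√(1−ζ²) = 1.08 rad/s.
t_s ≈ 4/(ζω_n) = 4/(0.573·1.08) = 6.48 s.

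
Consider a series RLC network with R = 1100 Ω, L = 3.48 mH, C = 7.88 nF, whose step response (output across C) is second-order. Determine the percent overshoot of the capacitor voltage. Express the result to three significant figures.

For a series RLC circuit (capacitor voltage as output), ω_n = 1/√(LC) = 1/√(3.48 mH · 7.88 nF) = 191000 rad/s.
ζ = (R/2)·√(C/L) = (1100/2)·√(7.88 nF/3.48 mH) = 0.828.
%OS = 100·exp(−πζ/√(1−ζ²)) = 0.973%.

%OS ≈ 0.973%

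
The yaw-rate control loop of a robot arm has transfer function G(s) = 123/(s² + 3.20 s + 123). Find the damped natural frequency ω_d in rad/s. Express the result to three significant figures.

ω_n = √123 = 11.1 rad/s; ζ = 3.20/(2·11.1) = 0.144.
ω_d = 11.1·√(1 − 0.144²) = 11.0 rad/s.

ω_d ≈ 11.0 rad/s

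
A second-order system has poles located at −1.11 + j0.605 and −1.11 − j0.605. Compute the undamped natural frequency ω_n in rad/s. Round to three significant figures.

ω_n ≈ 1.26 rad/s

|pole| = ω_n = √(1.11² + 0.605²) = 1.26 rad/s; ζ = cos θ = σ/ω_n = 0.878.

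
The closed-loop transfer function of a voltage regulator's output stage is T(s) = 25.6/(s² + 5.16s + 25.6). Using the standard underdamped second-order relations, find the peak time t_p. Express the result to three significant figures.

t_p ≈ 0.722 s

ω_n = √25.6 = 5.06 rad/s; ζ = 5.16/(2·5.06) = 0.510.
The damped frequency ω_d = ω_n√(1−ζ²) = 4.35 rad/s. Then t_p = π/ω_d = 0.722 s.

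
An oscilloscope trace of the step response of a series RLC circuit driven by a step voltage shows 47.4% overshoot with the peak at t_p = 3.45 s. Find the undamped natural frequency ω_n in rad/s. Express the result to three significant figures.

The overshoot fixes ζ = −ln(OS)/√(π²+ln²(OS)) = 0.231.
t_p = π/ω_d ⇒ ω_d = 0.911 rad/s; then ω_n = ω_d/√(1−ζ²) = 0.936 rad/s.

ω_n ≈ 0.936 rad/s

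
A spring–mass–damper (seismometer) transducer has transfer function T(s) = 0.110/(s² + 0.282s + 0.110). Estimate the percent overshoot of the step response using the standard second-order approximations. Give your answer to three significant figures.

Matching coefficients with s² + 2ζω_n s + ω_n² gives ω_n² = 0.110 ⇒ ω_n = 0.332 rad/s, and ζ = 0.282/(2ω_n) = 0.425.
Overshoot: exp(−π·0.425/√(1−0.425²)) = 0.229, i.e. 22.9%.

%OS ≈ 22.9%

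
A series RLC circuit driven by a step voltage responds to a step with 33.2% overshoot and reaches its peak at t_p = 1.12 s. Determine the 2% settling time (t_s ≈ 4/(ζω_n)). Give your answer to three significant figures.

ζ from %OS: ζ = |ln 0.332|/√(π²+ln²0.332) = 0.331.
t_p = π/ω_d ⇒ ω_d = 2.80 rad/s; then ω_n = ω_d/√(1−ζ²) = 2.97 rad/s.
t_s ≈ 4/(ζω_n) = 4/(0.331·2.97) = 4.06 s.

t_s ≈ 4.06 s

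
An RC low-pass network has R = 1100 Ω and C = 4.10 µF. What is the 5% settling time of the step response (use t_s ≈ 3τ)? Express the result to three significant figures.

τ = RC = 1100 × 4.10 µF = 0.00451 s.
t_s ≈ 3τ = 0.0135 s.

t_s ≈ 0.0135 s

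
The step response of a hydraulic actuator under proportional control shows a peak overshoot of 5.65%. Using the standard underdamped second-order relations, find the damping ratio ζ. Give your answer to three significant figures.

ζ ≈ 0.675

Inverting the overshoot relation: ζ = |ln 0.0565|/√(π² + ln²0.0565) = 0.675.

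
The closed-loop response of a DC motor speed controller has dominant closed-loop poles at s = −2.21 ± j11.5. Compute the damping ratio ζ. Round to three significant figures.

ζ ≈ 0.189

With σ = 2.21, ω_d = 11.5: ω_n = √(σ²+ω_d²) = 11.7 rad/s, ζ = σ/ω_n = 0.189.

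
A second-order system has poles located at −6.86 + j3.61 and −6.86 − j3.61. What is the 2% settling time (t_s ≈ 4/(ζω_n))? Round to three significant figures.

t_s ≈ 0.583 s

For poles at −σ ± jω_d, ζω_n = σ = 6.86, so t_s ≈ 4/σ = 0.583 s.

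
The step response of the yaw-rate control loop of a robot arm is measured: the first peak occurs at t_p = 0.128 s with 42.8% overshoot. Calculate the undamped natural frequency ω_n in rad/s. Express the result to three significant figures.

ζ from %OS: ζ = |ln 0.428|/√(π²+ln²0.428) = 0.261.
From t_p = π/ω_d, ω_d = π/0.128 = 24.5 rad/s, so ω_n = ω_d/√(1−ζ²) = 25.4 rad/s.

ω_n ≈ 25.4 rad/s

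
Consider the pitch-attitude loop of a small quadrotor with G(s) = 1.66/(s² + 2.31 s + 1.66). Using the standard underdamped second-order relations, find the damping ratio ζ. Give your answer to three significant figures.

ζ ≈ 0.896

Matching coefficients with s² + 2ζω_n s + ω_n² gives ω_n² = 1.66 ⇒ ω_n = 1.29 rad/s, and ζ = 2.31/(2ω_n) = 0.896.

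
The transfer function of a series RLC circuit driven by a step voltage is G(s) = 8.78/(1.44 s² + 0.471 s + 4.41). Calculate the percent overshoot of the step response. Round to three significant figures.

Dividing through by 1.44: denominator becomes s² + 0.3271 s + 3.062.
So ω_n = √3.062 = 1.75 rad/s and ζ = 0.3271/(2·1.75) = 0.0935.
%OS = 100·exp(−πζ/√(1−ζ²)) = 74.5%.

%OS ≈ 74.5%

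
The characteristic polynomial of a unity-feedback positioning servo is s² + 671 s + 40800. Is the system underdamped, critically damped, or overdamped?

a² − 4b = 290000 > 0 (two distinct real roots); the system is overdamped.

overdamped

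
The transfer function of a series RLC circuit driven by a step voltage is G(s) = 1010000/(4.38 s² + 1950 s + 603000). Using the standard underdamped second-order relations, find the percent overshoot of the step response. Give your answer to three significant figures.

Dividing through by 4.38: denominator becomes s² + 445.2 s + 137700.
So ω_n = √137700 = 371 rad/s and ζ = 445.2/(2·371) = 0.600.
%OS = 100·exp(−πζ/√(1−ζ²)) = 9.48%.

%OS ≈ 9.48%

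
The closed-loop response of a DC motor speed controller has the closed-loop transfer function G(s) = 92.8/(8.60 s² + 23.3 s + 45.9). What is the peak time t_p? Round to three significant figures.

Dividing through by 8.60: denominator becomes s² + 2.709 s + 5.337.
So ω_n = √5.337 = 2.31 rad/s and ζ = 2.709/(2·2.31) = 0.586.
ω_d = 2.31·√(1 − 0.586²) = 1.87 rad/s. t_p = π/ω_d = 1.68 s.

t_p ≈ 1.68 s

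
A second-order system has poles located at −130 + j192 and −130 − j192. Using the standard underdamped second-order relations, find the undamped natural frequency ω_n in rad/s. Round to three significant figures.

With σ = 130, ω_d = 192: ω_n = √(σ²+ω_d²) = 232 rad/s, ζ = σ/ω_n = 0.561.

ω_n ≈ 232 rad/s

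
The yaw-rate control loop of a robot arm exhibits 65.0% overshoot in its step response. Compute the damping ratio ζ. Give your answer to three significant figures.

ζ ≈ 0.136

ζ = −ln(OS)/√(π² + (ln OS)²). With OS = 0.650, ln OS = −0.4308 and ζ = 0.4308/3.171 = 0.136.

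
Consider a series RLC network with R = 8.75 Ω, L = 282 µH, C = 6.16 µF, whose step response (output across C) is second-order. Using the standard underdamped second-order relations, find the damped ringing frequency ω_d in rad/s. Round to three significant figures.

For a series RLC circuit (capacitor voltage as output), ω_n = 1/√(LC) = 1/√(282 µH · 6.16 µF) = 24000 rad/s.
ζ = (R/2)·√(C/L) = (8.75/2)·√(6.16 µF/282 µH) = 0.647.
ω_d = ω_n√(1−ζ²) = 18300 rad/s.

ω_d ≈ 18300 rad/s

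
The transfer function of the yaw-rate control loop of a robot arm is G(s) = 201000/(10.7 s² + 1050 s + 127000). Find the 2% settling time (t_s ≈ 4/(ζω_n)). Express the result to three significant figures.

Dividing through by 10.7: denominator becomes s² + 98.13 s + 11870.
So ω_n = √11870 = 109 rad/s and ζ = 98.13/(2·109) = 0.450.
t_s ≈ 4/(ζω_n) = 0.0815 s.

t_s ≈ 0.0815 s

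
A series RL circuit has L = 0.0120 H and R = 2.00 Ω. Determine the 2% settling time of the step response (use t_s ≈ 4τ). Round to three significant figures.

t_s ≈ 0.0240 s

τ = L/R = 0.0120/2.00 = 0.00600 s.
t_s ≈ 4τ = 0.0240 s.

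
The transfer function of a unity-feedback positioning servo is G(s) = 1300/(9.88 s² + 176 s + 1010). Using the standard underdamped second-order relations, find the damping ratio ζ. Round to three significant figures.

ζ ≈ 0.881

Dividing through by 9.88: denominator becomes s² + 17.81 s + 102.2.
So ω_n = √102.2 = 10.1 rad/s and ζ = 17.81/(2·10.1) = 0.881.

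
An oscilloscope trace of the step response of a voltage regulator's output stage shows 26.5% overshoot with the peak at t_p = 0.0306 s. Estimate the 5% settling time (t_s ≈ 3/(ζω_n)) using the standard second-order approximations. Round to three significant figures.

t_s ≈ 0.0691 s

The overshoot fixes ζ = −ln(OS)/√(π²+ln²(OS)) = 0.389.
From t_p = π/ω_d, ω_d = π/0.0306 = 103 rad/s, so ω_n = ω_d/√(1−ζ²) = 111 rad/s.
t_s ≈ 3/(ζω_n) = 3/(0.389·111) = 0.0691 s.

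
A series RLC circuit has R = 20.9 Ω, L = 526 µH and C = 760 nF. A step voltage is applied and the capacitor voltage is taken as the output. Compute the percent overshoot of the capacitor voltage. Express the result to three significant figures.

%OS ≈ 25.7%

For a series RLC circuit (capacitor voltage as output), ω_n = 1/√(LC) = 1/√(526 µH · 760 nF) = 50000 rad/s.
ζ = (R/2)·√(C/L) = (20.9/2)·√(760 nF/526 µH) = 0.397.
%OS = 100·exp(−πζ/√(1−ζ²)) = 25.7%.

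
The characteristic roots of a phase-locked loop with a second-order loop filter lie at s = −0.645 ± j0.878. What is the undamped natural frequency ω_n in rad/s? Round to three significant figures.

With σ = 0.645, ω_d = 0.878: ω_n = √(σ²+ω_d²) = 1.09 rad/s, ζ = σ/ω_n = 0.592.

ω_n ≈ 1.09 rad/s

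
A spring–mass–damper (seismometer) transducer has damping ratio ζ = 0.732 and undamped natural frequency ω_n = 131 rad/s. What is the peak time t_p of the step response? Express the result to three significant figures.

t_p ≈ 0.0352 s

The damped frequency is ω_d = ω_n√(1−ζ²) = 131·√(1−0.536) = 89.3 rad/s.
Peak time t_p = π/ω_d = π/89.3 = 0.0352 s.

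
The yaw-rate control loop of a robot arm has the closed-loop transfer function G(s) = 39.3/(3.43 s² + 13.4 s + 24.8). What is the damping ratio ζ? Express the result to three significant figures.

Dividing through by 3.43: denominator becomes s² + 3.907 s + 7.230.
So ω_n = √7.230 = 2.69 rad/s and ζ = 3.907/(2·2.69) = 0.726.

ζ ≈ 0.726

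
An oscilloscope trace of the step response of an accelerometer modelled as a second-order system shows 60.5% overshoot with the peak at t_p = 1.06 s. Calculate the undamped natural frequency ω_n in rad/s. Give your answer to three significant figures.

ω_n ≈ 3.00 rad/s

ζ from %OS: ζ = |ln 0.605|/√(π²+ln²0.605) = 0.158.
t_p = π/ω_d ⇒ ω_d = 2.96 rad/s; then ω_n = ω_d/√(1−ζ²) = 3.00 rad/s.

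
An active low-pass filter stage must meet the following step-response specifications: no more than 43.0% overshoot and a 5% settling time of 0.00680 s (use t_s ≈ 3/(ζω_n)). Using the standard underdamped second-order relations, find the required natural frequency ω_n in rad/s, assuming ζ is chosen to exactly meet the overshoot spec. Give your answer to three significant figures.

ω_n ≈ 1700 rad/s

ζ = −ln(OS)/√(π² + (ln OS)²). With OS = 0.430, ln OS = −0.8440 and ζ = 0.8440/3.253 = 0.259.
From t_s ≈ 3/(ζω_n): ω_n = 3/(ζ·t_s) = 3/(0.259·0.00680) = 1700 rad/s.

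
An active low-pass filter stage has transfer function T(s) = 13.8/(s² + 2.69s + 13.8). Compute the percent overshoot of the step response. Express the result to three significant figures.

ω_n = √13.8 = 3.71 rad/s; ζ = 2.69/(2·3.71) = 0.362.
%OS = 100·exp(−πζ/√(1−ζ²)) = 29.5%.

%OS ≈ 29.5%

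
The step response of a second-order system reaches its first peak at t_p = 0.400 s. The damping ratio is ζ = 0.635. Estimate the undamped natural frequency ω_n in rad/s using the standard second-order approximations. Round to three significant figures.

ω_n ≈ 10.2 rad/s

Peak time t_p = π/ω_d, so ω_d = π/t_p = π/0.400 = 7.85 rad/s.
ω_n = ω_d/√(1−ζ²) = 7.85/√0.597 = 10.2 rad/s.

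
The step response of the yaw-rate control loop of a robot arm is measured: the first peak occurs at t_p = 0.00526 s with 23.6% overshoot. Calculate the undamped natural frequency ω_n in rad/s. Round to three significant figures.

The overshoot fixes ζ = −ln(OS)/√(π²+ln²(OS)) = 0.418.
From t_p = π/ω_d, ω_d = π/0.00526 = 597 rad/s, so ω_n = ω_d/√(1−ζ²) = 657 rad/s.

ω_n ≈ 657 rad/s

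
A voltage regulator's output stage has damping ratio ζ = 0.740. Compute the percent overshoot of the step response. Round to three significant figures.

For an underdamped second-order system, %OS = 100·exp(−πζ/√(1−ζ²)).
πζ/√(1−ζ²) = π·0.740/√(1−0.548) = 3.456, so %OS = 100·e^(−3.456) = 3.15%.

%OS ≈ 3.15%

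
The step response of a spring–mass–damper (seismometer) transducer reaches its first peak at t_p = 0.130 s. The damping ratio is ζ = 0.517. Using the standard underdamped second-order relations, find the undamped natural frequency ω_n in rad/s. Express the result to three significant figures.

ω_n ≈ 28.2 rad/s

Peak time t_p = π/ω_d, so ω_d = π/t_p = π/0.130 = 24.2 rad/s.
ω_n = ω_d/√(1−ζ²) = 24.2/√0.733 = 28.2 rad/s.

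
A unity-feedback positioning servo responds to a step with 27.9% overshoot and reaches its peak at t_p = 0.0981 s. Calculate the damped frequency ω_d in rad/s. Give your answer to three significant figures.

ω_d ≈ 32.0 rad/s

t_p = π/ω_d, so ω_d = π/0.0981 = 32.0 rad/s.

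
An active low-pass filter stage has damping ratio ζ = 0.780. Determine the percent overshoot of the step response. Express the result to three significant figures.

%OS ≈ 1.99%

For an underdamped second-order system, %OS = 100·exp(−πζ/√(1−ζ²)).
πζ/√(1−ζ²) = π·0.780/√(1−0.608) = 3.916, so %OS = 100·e^(−3.916) = 1.99%.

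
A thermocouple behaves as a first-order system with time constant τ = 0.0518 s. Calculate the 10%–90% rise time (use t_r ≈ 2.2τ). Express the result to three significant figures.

t_r ≈ 2.2τ = 0.114 s.

t_r ≈ 0.114 s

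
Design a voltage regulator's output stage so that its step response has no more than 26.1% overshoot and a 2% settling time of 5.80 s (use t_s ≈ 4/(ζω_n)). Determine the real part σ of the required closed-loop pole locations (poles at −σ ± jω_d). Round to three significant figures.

σ ≈ 0.690

The settling-time spec alone fixes σ = ζω_n = 4/t_s = 4/5.80 = 0.690.
(Overshoot then fixes ζ = 0.393 and hence ω_d = σ·√(1−ζ²)/ζ = 1.61 rad/s.)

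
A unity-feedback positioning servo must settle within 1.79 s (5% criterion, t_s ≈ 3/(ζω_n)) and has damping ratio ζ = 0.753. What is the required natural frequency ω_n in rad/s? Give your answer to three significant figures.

ω_n ≈ 2.23 rad/s

Rearranging t_s ≈ 3/(ζω_n) gives ω_n = 3/(ζ·t_s) = 3/(0.753 × 1.79) = 2.23 rad/s.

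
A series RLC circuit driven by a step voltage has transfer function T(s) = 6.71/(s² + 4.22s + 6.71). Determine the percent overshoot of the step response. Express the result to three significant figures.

ω_n = √6.71 = 2.59 rad/s; ζ = 4.22/(2·2.59) = 0.815.
Overshoot: exp(−π·0.815/√(1−0.815²)) = 0.0121, i.e. 1.21%.

%OS ≈ 1.21%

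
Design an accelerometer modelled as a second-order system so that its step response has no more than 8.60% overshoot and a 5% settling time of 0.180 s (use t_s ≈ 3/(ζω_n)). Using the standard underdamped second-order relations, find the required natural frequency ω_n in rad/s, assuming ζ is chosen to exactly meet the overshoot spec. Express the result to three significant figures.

From %OS = 100·exp(−πζ/√(1−ζ²)), invert to get ζ = −ln(OS)/√(π² + ln²(OS)) with OS = 0.0860.
−ln 0.0860 = 2.453, so ζ = 2.453/√(π² + 6.019) = 0.615.
Then ω_n = 3/(ζ t_s) = 3/(0.615 × 0.180) = 27.1 rad/s.

ω_n ≈ 27.1 rad/s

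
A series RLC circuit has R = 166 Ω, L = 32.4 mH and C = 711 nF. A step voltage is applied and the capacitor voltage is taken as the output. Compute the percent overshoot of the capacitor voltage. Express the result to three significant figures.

For a series RLC circuit (capacitor voltage as output), ω_n = 1/√(LC) = 1/√(32.4 mH · 711 nF) = 6590 rad/s.
ζ = (R/2)·√(C/L) = (166/2)·√(711 nF/32.4 mH) = 0.389.
%OS = 100·exp(−πζ/√(1−ζ²)) = 26.6%.

%OS ≈ 26.6%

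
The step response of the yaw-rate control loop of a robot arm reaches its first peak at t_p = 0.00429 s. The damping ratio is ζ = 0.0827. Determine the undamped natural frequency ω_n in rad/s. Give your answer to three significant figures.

ω_n ≈ 735 rad/s

Peak time t_p = π/ω_d, so ω_d = π/t_p = π/0.00429 = 732 rad/s.
ω_n = ω_d/√(1−ζ²) = 732/√0.993 = 735 rad/s.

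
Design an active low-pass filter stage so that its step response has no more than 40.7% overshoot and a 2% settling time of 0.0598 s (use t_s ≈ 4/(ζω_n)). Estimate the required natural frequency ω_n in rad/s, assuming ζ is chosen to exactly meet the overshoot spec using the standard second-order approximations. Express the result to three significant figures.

ω_n ≈ 243 rad/s

Inverting the overshoot relation: ζ = |ln 0.407|/√(π² + ln²0.407) = 0.275.
From t_s ≈ 4/(ζω_n): ω_n = 4/(ζ·t_s) = 4/(0.275·0.0598) = 243 rad/s.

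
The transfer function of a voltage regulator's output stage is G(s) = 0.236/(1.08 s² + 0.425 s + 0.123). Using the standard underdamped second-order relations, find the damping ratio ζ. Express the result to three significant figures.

ζ ≈ 0.583

Dividing through by 1.08: denominator becomes s² + 0.3935 s + 0.1139.
So ω_n = √0.1139 = 0.337 rad/s and ζ = 0.3935/(2·0.337) = 0.583.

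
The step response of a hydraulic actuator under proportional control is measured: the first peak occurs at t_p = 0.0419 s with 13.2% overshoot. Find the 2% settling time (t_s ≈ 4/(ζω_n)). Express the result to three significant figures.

The overshoot fixes ζ = −ln(OS)/√(π²+ln²(OS)) = 0.542.
From t_p = π/ω_d, ω_d = π/0.0419 = 75.0 rad/s, so ω_n = ω_d/√(1−ζ²) = 89.2 rad/s.
t_s ≈ 4/(ζω_n) = 4/(0.542·89.2) = 0.0828 s.

t_s ≈ 0.0828 s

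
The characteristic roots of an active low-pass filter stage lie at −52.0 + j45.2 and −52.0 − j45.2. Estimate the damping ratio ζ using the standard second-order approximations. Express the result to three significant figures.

ζ ≈ 0.755

The poles are at −σ ± jω_d with σ = 52.0 and ω_d = 45.2, so ω_n = √(σ²+ω_d²) = 68.9 rad/s and ζ = σ/ω_n = 0.755.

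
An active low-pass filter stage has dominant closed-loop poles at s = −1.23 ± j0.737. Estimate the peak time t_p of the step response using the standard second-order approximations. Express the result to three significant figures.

t_p = π/ω_d with ω_d = 0.737 (the imaginary part), so t_p = 4.26 s.

t_p ≈ 4.26 s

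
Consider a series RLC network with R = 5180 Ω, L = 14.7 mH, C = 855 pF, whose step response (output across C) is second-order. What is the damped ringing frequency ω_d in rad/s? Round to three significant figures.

ω_d ≈ 220000 rad/s

For a series RLC circuit (capacitor voltage as output), ω_n = 1/√(LC) = 1/√(14.7 mH · 855 pF) = 282000 rad/s.
ζ = (R/2)·√(C/L) = (5180/2)·√(855 pF/14.7 mH) = 0.625.
ω_d = ω_n√(1−ζ²) = 220000 rad/s.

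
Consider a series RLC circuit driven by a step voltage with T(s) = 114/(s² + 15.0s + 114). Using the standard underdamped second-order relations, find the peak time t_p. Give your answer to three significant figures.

t_p ≈ 0.413 s

ω_n = √114 = 10.7 rad/s; ζ = 15.0/(2·10.7) = 0.702.
ω_d = 10.7·√(1 − 0.702²) = 7.60 rad/s. Then t_p = π/ω_d = 0.413 s.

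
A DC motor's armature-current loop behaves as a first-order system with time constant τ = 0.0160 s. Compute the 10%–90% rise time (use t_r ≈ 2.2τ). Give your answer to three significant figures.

t_r ≈ 0.0352 s

t_r ≈ 2.2τ = 0.0352 s.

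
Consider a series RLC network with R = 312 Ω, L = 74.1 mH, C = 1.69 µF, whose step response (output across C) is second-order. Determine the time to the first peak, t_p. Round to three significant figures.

For a series RLC circuit (capacitor voltage as output), ω_n = 1/√(LC) = 1/√(74.1 mH · 1.69 µF) = 2830 rad/s.
ζ = (R/2)·√(C/L) = (312/2)·√(1.69 µF/74.1 mH) = 0.745.
ω_d = 2830·√(1 − 0.745²) = 1890 rad/s. t_p = π/ω_d = 0.00167 s.

t_p ≈ 0.00167 s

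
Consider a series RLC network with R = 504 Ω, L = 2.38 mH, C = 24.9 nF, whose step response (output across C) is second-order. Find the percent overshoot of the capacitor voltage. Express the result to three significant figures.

For a series RLC circuit (capacitor voltage as output), ω_n = 1/√(LC) = 1/√(2.38 mH · 24.9 nF) = 130000 rad/s.
ζ = (R/2)·√(C/L) = (504/2)·√(24.9 nF/2.38 mH) = 0.815.
%OS = 100 e^{−πζ/√(1−ζ²)} with ζ = 0.815 gives 1.20%.

%OS ≈ 1.20%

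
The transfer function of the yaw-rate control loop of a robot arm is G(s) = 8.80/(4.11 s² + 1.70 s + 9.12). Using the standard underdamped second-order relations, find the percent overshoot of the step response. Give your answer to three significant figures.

Dividing through by 4.11: denominator becomes s² + 0.4136 s + 2.219.
So ω_n = √2.219 = 1.49 rad/s and ζ = 0.4136/(2·1.49) = 0.139.
Overshoot: exp(−π·0.139/√(1−0.139²)) = 0.644, i.e. 64.4%.

%OS ≈ 64.4%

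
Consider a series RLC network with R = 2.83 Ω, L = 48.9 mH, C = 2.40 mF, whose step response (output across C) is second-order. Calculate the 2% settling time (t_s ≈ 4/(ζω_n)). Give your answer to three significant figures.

t_s ≈ 0.138 s

For a series RLC circuit (capacitor voltage as output), ω_n = 1/√(LC) = 1/√(48.9 mH · 2.40 mF) = 92.3 rad/s.
ζ = (R/2)·√(C/L) = (2.83/2)·√(2.40 mF/48.9 mH) = 0.313.
t_s ≈ 4/(ζω_n) = 0.138 s.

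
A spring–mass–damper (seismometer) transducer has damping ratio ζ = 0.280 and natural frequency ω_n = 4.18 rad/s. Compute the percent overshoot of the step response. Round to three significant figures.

For an underdamped second-order system, %OS = 100·exp(−πζ/√(1−ζ²)).
πζ/√(1−ζ²) = π·0.280/√(1−0.0784) = 0.9163, so %OS = 100·e^(−0.9163) = 40.0%.

%OS ≈ 40.0%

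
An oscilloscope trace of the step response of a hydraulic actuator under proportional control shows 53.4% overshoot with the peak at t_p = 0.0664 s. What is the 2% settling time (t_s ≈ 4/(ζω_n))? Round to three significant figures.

t_s ≈ 0.423 s

ζ from %OS: ζ = |ln 0.534|/√(π²+ln²0.534) = 0.196.
t_p = π/ω_d ⇒ ω_d = 47.3 rad/s; then ω_n = ω_d/√(1−ζ²) = 48.2 rad/s.
t_s ≈ 4/(ζω_n) = 4/(0.196·48.2) = 0.423 s.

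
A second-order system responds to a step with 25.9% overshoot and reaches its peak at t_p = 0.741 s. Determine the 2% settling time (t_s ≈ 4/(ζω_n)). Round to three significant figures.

The overshoot fixes ζ = −ln(OS)/√(π²+ln²(OS)) = 0.395.
From t_p = π/ω_d, ω_d = π/0.741 = 4.24 rad/s, so ω_n = ω_d/√(1−ζ²) = 4.62 rad/s.
t_s ≈ 4/(ζω_n) = 4/(0.395·4.62) = 2.19 s.

t_s ≈ 2.19 s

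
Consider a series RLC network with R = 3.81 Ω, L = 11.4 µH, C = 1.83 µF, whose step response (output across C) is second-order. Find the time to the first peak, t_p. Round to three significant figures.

t_p ≈ 0.0000222 s

For a series RLC circuit (capacitor voltage as output), ω_n = 1/√(LC) = 1/√(11.4 µH · 1.83 µF) = 219000 rad/s.
ζ = (R/2)·√(C/L) = (3.81/2)·√(1.83 µF/11.4 µH) = 0.763.
The damped frequency ω_d = ω_n√(1−ζ²) = 141000 rad/s. t_p = π/ω_d = 0.0000222 s.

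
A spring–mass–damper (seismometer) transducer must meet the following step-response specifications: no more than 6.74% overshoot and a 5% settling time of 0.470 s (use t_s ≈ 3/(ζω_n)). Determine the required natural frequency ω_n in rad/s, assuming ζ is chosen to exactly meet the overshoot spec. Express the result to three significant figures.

Inverting the overshoot relation: ζ = |ln 0.0674|/√(π² + ln²0.0674) = 0.651.
Then ω_n = 3/(ζ t_s) = 3/(0.651 × 0.470) = 9.80 rad/s.

ω_n ≈ 9.80 rad/s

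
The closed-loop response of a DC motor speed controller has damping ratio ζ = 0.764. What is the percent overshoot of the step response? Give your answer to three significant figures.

%OS ≈ 2.42%

For an underdamped second-order system, %OS = 100·exp(−πζ/√(1−ζ²)).
πζ/√(1−ζ²) = π·0.764/√(1−0.584) = 3.720, so %OS = 100·e^(−3.720) = 2.42%.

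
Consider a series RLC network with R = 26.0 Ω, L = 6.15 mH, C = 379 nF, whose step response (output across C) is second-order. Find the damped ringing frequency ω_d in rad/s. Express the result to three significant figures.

For a series RLC circuit (capacitor voltage as output), ω_n = 1/√(LC) = 1/√(6.15 mH · 379 nF) = 20700 rad/s.
ζ = (R/2)·√(C/L) = (26.0/2)·√(379 nF/6.15 mH) = 0.102.
The damped frequency ω_d = ω_n√(1−ζ²) = 20600 rad/s.

ω_d ≈ 20600 rad/s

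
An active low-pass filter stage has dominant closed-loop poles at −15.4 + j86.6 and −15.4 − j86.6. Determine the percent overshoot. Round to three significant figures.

The poles are at −σ ± jω_d with σ = 15.4 and ω_d = 86.6, so ω_n = √(σ²+ω_d²) = 88.0 rad/s and ζ = σ/ω_n = 0.175.
%OS = 100·exp(−πζ/√(1−ζ²)) = 57.2%.

%OS ≈ 57.2%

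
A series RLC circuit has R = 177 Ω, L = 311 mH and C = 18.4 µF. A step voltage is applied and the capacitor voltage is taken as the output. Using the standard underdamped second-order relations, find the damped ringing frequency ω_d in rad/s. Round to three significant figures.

ω_d ≈ 306 rad/s

For a series RLC circuit (capacitor voltage as output), ω_n = 1/√(LC) = 1/√(311 mH · 18.4 µF) = 418 rad/s.
ζ = (R/2)·√(C/L) = (177/2)·√(18.4 µF/311 mH) = 0.681.
ω_d = ω_n√(1−ζ²) = 306 rad/s.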